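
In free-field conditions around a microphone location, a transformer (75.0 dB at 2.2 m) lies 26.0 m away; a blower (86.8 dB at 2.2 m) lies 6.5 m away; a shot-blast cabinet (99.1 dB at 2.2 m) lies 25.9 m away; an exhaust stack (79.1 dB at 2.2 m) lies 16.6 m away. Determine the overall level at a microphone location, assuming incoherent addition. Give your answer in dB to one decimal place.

80.6 dB

Apply inverse-square spreading to bring every level to the receiver, then sum 10^(L/10).
transformer: 75.0 − 20·log₁₀(26.0/2.2) = 75.0 − 21.45 = 53.55 dB.
blower: 86.8 − 20·log₁₀(6.5/2.2) = 86.8 − 9.41 = 77.39 dB.
shot-blast cabinet: 99.1 − 20·log₁₀(25.9/2.2) = 99.1 − 21.42 = 77.68 dB.
exhaust stack: 79.1 − 20·log₁₀(16.6/2.2) = 79.1 − 17.55 = 61.55 dB.
Σ 10^(L/10) = 1.151e+08 → L_total = 10·log₁₀(1.151e+08) = 80.61 dB.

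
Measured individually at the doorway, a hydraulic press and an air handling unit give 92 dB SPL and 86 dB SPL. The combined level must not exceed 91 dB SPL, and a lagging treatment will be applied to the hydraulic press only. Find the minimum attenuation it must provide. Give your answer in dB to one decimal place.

Fixed contribution from the other source: Σ 10^(L/10) = 10^(86/10) = 3.981e+08 (86.00 dB SPL).
The limit corresponds to 10^(91/10) = 1.259e+09; subtracting the fixed part leaves 8.608e+08 for the hydraulic press, i.e. 89.35 dB SPL.
So the hydraulic press must be reduced from 92 to 89.35 dB SPL: IL = 2.65 dB.

2.7 dB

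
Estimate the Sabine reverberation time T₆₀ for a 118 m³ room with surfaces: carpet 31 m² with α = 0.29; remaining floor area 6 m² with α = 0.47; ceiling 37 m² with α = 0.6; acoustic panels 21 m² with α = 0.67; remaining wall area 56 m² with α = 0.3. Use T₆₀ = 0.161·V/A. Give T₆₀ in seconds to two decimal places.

Total absorption A = 31·0.29 + 6·0.47 + 37·0.6 + 21·0.67 + 56·0.3 = 64.88 m² sabins.
T₆₀ = 0.161 × 118 / 64.88 = 0.293 s.

0.29 s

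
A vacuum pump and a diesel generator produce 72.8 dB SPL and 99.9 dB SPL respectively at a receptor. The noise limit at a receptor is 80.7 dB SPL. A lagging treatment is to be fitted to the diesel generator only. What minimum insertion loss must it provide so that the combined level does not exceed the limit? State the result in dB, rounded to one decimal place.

Everything except the diesel generator sums to 10^(72.8/10) = 1.905e+07 in linear terms, 72.80 dB SPL.
To meet 80.7 dB SPL overall, the treated diesel generator may contribute at most 10^(80.7/10) − 1.905e+07 = 9.844e+07, i.e. 79.93 dB SPL.
So the diesel generator must be reduced from 99.9 to 79.93 dB SPL: IL = 19.97 dB.

20.0 dB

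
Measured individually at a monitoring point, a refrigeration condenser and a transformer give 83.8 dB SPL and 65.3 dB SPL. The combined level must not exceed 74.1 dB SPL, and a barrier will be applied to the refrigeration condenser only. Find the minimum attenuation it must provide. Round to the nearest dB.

Fixed contribution from the other source: Σ 10^(L/10) = 10^(65.3/10) = 3.388e+06 (65.30 dB SPL).
To meet 74.1 dB SPL overall, the treated refrigeration condenser may contribute at most 10^(74.1/10) − 3.388e+06 = 2.232e+07, i.e. 73.49 dB SPL.
So the refrigeration condenser must be reduced from 83.8 to 73.49 dB SPL: IL = 10.31 dB.

10 dB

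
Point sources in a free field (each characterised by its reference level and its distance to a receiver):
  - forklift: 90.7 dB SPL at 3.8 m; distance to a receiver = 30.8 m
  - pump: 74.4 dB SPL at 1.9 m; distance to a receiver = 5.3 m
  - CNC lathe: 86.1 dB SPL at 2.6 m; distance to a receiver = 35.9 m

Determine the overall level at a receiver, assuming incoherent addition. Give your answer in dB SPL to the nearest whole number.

74 dB SPL

First find each source's level at the receiver (point-source: −20·log₁₀(r/r_ref)), then combine on an intensity basis.
forklift: 90.7 − 20·log₁₀(30.8/3.8) = 90.7 − 18.18 = 72.52 dB SPL.
pump: 74.4 − 20·log₁₀(5.3/1.9) = 74.4 − 8.91 = 65.49 dB SPL.
CNC lathe: 86.1 − 20·log₁₀(35.9/2.6) = 86.1 − 22.80 = 63.30 dB SPL.
Σ 10^(L/10) = 2.356e+07 → L_total = 10·log₁₀(2.356e+07) = 73.72 dB SPL.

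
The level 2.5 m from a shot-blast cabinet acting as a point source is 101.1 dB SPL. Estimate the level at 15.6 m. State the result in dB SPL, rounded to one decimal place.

85.2 dB SPL

Spherical spreading from a point source gives a 20·log₁₀(r₂/r₁) drop.
L₂ = 101.1 − 20·log₁₀(15.6/2.5) = 101.1 − 15.904 = 85.20 dB SPL.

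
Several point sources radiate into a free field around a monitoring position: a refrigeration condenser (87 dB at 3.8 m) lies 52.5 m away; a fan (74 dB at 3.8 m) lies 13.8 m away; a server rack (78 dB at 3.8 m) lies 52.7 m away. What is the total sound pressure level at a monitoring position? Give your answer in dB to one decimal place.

66.9 dB

Propagate each source to the receiver with L = L_ref − 20·log₁₀(r/r_ref), then add intensities.
refrigeration condenser: 87 − 20·log₁₀(52.5/3.8) = 87 − 22.81 = 64.19 dB.
fan: 74 − 20·log₁₀(13.8/3.8) = 74 − 11.20 = 62.80 dB.
server rack: 78 − 20·log₁₀(52.7/3.8) = 78 − 22.84 = 55.16 dB.
Σ 10^(L/10) = 4.858e+06 → L_total = 10·log₁₀(4.858e+06) = 66.86 dB.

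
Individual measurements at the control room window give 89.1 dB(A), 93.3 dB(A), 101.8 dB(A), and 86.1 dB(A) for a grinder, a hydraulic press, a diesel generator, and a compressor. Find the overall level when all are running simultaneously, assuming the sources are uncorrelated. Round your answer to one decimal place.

For uncorrelated sources the intensities add, so convert each level to linear form, sum, and take 10·log₁₀ of the total.
Σ 10^(L/10) = 10^(89.1/10) + 10^(93.3/10) + 10^(101.8/10) + 10^(86.1/10) = 1.849e+10.
L_total = 10·log₁₀(1.849e+10) = 102.67 dB(A).

102.7 dB(A)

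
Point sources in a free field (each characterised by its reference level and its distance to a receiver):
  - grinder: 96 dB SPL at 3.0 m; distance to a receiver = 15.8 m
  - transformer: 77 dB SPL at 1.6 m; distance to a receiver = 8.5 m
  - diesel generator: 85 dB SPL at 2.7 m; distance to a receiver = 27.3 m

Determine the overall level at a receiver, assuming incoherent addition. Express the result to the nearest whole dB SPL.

Apply inverse-square spreading to bring every level to the receiver, then sum 10^(L/10).
grinder: 96 − 20·log₁₀(15.8/3.0) = 96 − 14.43 = 81.57 dB SPL.
transformer: 77 − 20·log₁₀(8.5/1.6) = 77 − 14.51 = 62.49 dB SPL.
diesel generator: 85 − 20·log₁₀(27.3/2.7) = 85 − 20.10 = 64.90 dB SPL.
Σ 10^(L/10) = 1.484e+08 → L_total = 10·log₁₀(1.484e+08) = 81.71 dB SPL.

82 dB SPL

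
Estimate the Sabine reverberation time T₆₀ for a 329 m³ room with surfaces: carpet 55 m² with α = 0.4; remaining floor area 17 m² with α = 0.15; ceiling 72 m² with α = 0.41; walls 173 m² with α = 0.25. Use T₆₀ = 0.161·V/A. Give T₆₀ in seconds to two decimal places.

Summing Sᵢαᵢ: 55·0.4 + 17·0.15 + 72·0.41 + 173·0.25 = 97.32 m².
T₆₀ = 0.161 × 329 / 97.32 = 0.544 s.

0.54 s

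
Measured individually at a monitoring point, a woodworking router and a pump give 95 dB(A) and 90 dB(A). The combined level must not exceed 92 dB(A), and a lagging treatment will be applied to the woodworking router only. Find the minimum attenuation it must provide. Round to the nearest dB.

7 dB

The untreated sources together contribute 10^(90/10) = 1.000e+09, i.e. 90.00 dB(A).
The limit corresponds to 10^(92/10) = 1.585e+09; subtracting the fixed part leaves 5.849e+08 for the woodworking router, i.e. 87.67 dB(A).
So the woodworking router must be reduced from 95 to 87.67 dB(A): IL = 7.33 dB.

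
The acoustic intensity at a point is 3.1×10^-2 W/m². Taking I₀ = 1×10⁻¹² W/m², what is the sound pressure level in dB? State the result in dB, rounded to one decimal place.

Dividing by I₀ shifts the exponent by 12: I/I₀ = 3.1×10^10.
L = 10·(0.4914 + 10) = 104.91 dB.

104.9 dB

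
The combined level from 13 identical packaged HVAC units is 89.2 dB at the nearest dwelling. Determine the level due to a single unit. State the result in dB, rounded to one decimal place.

78.1 dB

For N identical incoherent sources L_total = L₁ + 10·log₁₀ N, so L₁ = 89.2 − 10·log₁₀(13) = 89.2 − 11.139.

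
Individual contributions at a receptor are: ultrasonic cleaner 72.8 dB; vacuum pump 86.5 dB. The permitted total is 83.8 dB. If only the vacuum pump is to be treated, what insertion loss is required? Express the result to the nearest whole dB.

Everything except the vacuum pump sums to 10^(72.8/10) = 1.905e+07 in linear terms, 72.80 dB.
To meet 83.8 dB overall, the treated vacuum pump may contribute at most 10^(83.8/10) − 1.905e+07 = 2.208e+08, i.e. 83.44 dB.
So the vacuum pump must be reduced from 86.5 to 83.44 dB: IL = 3.06 dB.

3 dB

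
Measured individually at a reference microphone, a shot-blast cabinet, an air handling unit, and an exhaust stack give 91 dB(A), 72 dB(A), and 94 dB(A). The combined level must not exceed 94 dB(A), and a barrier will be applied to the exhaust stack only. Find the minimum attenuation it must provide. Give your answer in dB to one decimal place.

3.1 dB

Fixed contribution from the other sources: Σ 10^(L/10) = 10^(91/10) + 10^(72/10) = 1.275e+09 (91.05 dB(A)).
The limit corresponds to 10^(94/10) = 2.512e+09; subtracting the fixed part leaves 1.237e+09 for the exhaust stack, i.e. 90.92 dB(A).
So the exhaust stack must be reduced from 94 to 90.92 dB(A): IL = 3.08 dB.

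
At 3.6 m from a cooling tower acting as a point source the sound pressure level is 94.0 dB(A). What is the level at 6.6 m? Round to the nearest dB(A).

Point-source attenuation: ΔL = 20·log₁₀(r₂/r₁) = 20·log₁₀(6.6/3.6) = 5.265 dB.
L₂ = 94.0 − 20·log₁₀(6.6/3.6) = 94.0 − 5.265 = 88.74 dB(A).

89 dB(A)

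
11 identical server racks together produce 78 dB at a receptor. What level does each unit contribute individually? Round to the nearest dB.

11 equal contributions raise the level by 10·log₁₀ 11 = 10.414 dB, so each unit alone gives 78 − 10.414.

68 dB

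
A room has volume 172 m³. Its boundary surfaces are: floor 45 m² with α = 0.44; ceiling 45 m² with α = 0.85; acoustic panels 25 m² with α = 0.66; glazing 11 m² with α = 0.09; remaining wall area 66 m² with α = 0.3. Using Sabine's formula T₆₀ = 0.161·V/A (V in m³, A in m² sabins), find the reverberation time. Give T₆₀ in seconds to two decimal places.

A = Σ Sᵢαᵢ = 45·0.44 + 45·0.85 + 25·0.66 + 11·0.09 + 66·0.3 = 95.34 m².
T₆₀ = 0.161 × 172 / 95.34 = 0.290 s.

0.29 s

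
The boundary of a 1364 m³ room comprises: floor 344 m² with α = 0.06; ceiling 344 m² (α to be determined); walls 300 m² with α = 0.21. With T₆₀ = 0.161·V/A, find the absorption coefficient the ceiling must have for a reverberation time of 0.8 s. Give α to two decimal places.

From T₆₀ = 0.161·V/A, the target T₆₀ = 0.8 s needs A = 0.161·1364/0.8 = 274.50 m².
Absorption from the other surfaces = 344·0.06 + 300·0.21 = 83.64 m², so the ceiling must supply 190.87 m² over 344 m².
α = 190.87/344 = 0.555.

0.55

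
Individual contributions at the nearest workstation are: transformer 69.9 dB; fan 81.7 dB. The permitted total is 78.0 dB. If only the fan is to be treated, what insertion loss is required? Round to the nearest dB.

Fixed contribution from the other source: Σ 10^(L/10) = 10^(69.9/10) = 9.772e+06 (69.90 dB).
To meet 78.0 dB overall, the treated fan may contribute at most 10^(78.0/10) − 9.772e+06 = 5.332e+07, i.e. 77.27 dB.
Required insertion loss = 81.7 − 77.27 = 4.43 dB.

4 dB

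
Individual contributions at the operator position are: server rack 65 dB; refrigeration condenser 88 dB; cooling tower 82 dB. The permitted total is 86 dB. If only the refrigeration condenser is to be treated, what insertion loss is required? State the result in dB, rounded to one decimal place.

Everything except the refrigeration condenser sums to 10^(65/10) + 10^(82/10) = 1.617e+08 in linear terms, 82.09 dB.
To meet 86 dB overall, the treated refrigeration condenser may contribute at most 10^(86/10) − 1.617e+08 = 2.365e+08, i.e. 83.74 dB.
So the refrigeration condenser must be reduced from 88 to 83.74 dB: IL = 4.26 dB.

4.3 dB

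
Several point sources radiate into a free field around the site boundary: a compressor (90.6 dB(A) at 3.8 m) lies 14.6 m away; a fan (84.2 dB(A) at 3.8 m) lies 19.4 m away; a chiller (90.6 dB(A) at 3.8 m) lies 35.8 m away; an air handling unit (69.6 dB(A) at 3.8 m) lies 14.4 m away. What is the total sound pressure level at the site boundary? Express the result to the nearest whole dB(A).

80 dB(A)

First find each source's level at the receiver (point-source: −20·log₁₀(r/r_ref)), then combine on an intensity basis.
compressor: 90.6 − 20·log₁₀(14.6/3.8) = 90.6 − 11.69 = 78.91 dB(A).
fan: 84.2 − 20·log₁₀(19.4/3.8) = 84.2 − 14.16 = 70.04 dB(A).
chiller: 90.6 − 20·log₁₀(35.8/3.8) = 90.6 − 19.48 = 71.12 dB(A).
air handling unit: 69.6 − 20·log₁₀(14.4/3.8) = 69.6 − 11.57 = 58.03 dB(A).
Σ 10^(L/10) = 1.014e+08 → L_total = 10·log₁₀(1.014e+08) = 80.06 dB(A).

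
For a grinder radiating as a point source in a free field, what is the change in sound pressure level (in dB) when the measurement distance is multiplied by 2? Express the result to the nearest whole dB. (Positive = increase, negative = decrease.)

-6 dB

Point-source spreading: ΔL = −20·log₁₀(r₂/r₁).
ΔL = −20·log₁₀(2) = -6.02 dB.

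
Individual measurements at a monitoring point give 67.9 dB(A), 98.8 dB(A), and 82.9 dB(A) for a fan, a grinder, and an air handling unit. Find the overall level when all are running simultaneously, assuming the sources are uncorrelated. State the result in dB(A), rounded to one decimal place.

98.9 dB(A)

Incoherent sources combine by intensity addition: L_total = 10·log₁₀(Σ 10^(L_i/10)).
Σ 10^(L/10) = 10^(67.9/10) + 10^(98.8/10) + 10^(82.9/10) = 7.787e+09.
L_total = 10·log₁₀(7.787e+09) = 98.91 dB(A).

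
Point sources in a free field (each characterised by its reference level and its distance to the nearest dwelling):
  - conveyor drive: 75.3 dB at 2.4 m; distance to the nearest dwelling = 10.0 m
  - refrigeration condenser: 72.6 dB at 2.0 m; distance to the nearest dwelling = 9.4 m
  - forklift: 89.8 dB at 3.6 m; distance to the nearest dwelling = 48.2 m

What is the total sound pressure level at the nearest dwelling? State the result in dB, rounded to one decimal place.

69.1 dB

First find each source's level at the receiver (point-source: −20·log₁₀(r/r_ref)), then combine on an intensity basis.
conveyor drive: 75.3 − 20·log₁₀(10.0/2.4) = 75.3 − 12.40 = 62.90 dB.
refrigeration condenser: 72.6 − 20·log₁₀(9.4/2.0) = 72.6 − 13.44 = 59.16 dB.
forklift: 89.8 − 20·log₁₀(48.2/3.6) = 89.8 − 22.53 = 67.27 dB.
Σ 10^(L/10) = 8.103e+06 → L_total = 10·log₁₀(8.103e+06) = 69.09 dB.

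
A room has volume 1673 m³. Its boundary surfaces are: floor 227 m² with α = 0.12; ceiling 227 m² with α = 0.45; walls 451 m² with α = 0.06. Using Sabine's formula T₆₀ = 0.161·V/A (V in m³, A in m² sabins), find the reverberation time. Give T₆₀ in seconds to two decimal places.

1.72 s

Summing Sᵢαᵢ: 227·0.12 + 227·0.45 + 451·0.06 = 156.45 m².
T₆₀ = 0.161 × 1673 / 156.45 = 1.722 s.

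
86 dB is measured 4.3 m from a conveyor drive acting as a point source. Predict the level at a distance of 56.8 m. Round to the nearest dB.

64 dB

Spherical spreading from a point source gives a 20·log₁₀(r₂/r₁) drop.
L₂ = 86 − 20·log₁₀(56.8/4.3) = 86 − 22.418 = 63.58 dB.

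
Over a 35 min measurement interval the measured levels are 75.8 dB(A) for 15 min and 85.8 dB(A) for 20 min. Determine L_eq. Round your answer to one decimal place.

83.7 dB(A)

L_eq = 10·log₁₀[(1/T)·Σ tᵢ·10^(Lᵢ/10)] with T = 35 min.
Σ tᵢ·10^(Lᵢ/10) = 15·10^(75.8/10) + 20·10^(85.8/10) = 8.174e+09.
L_eq = 10·log₁₀(8.174e+09/35) = 83.68 dB(A).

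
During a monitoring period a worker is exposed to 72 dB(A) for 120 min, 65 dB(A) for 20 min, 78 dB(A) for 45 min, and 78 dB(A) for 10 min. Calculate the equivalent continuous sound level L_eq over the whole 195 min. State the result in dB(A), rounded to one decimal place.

74.5 dB(A)

Weight each interval's intensity by its duration and average over T = 195 min:
Σ tᵢ·10^(Lᵢ/10) = 120·10^(72/10) + 20·10^(65/10) + 45·10^(78/10) + 10·10^(78/10) = 5.435e+09.
L_eq = 10·log₁₀(5.435e+09/195) = 74.45 dB(A).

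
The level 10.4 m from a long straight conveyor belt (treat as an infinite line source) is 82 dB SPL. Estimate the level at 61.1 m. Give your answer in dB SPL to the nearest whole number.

74 dB SPL

Line-source attenuation: ΔL = 10·log₁₀(r₂/r₁) = 10·log₁₀(61.1/10.4) = 7.690 dB.
L₂ = 82 − 10·log₁₀(61.1/10.4) = 82 − 7.690 = 74.31 dB SPL.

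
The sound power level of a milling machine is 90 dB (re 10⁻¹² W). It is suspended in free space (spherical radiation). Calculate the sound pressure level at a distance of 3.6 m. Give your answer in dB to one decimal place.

Free-field spherical radiation: L_p = L_w − 10·log₁₀(4π·r²), r = 3.6 m.
4π·r² = 162.9 m², 10·log₁₀ of that is 22.118 dB.
L_p = 90 − 22.118 = 67.88 dB.

67.9 dB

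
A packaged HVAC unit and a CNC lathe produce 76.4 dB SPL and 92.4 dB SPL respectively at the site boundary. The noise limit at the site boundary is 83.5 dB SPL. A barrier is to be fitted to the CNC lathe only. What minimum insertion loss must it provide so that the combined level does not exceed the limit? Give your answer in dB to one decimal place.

The untreated sources together contribute 10^(76.4/10) = 4.365e+07, i.e. 76.40 dB SPL.
The limit corresponds to 10^(83.5/10) = 2.239e+08; subtracting the fixed part leaves 1.802e+08 for the CNC lathe, i.e. 82.56 dB SPL.
Required insertion loss = 92.4 − 82.56 = 9.84 dB.

9.8 dB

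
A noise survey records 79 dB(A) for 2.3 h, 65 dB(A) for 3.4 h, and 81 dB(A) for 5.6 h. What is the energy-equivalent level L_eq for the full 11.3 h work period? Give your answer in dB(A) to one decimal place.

79.0 dB(A)

L_eq = 10·log₁₀[(1/T)·Σ tᵢ·10^(Lᵢ/10)] with T = 11.3 h.
Σ tᵢ·10^(Lᵢ/10) = 2.3·10^(79/10) + 3.4·10^(65/10) + 5.6·10^(81/10) = 8.984e+08.
L_eq = 10·log₁₀(8.984e+08/11.3) = 79.00 dB(A).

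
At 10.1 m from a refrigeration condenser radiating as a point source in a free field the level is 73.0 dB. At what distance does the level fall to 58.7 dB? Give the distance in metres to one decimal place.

The 14.3 dB drop corresponds to a distance ratio of 10^(14.3/20) for a point source.
r₂ = 10.1·10^((73.0−58.7)/20) = 10.1·10^(14.3/20) = 52.40 m.

52.4 m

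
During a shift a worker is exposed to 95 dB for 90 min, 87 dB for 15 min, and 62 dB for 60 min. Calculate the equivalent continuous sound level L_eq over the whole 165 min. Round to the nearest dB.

L_eq = 10·log₁₀[(1/T)·Σ tᵢ·10^(Lᵢ/10)] with T = 165 min.
Σ tᵢ·10^(Lᵢ/10) = 90·10^(95/10) + 15·10^(87/10) + 60·10^(62/10) = 2.922e+11.
L_eq = 10·log₁₀(2.922e+11/165) = 92.48 dB.

92 dB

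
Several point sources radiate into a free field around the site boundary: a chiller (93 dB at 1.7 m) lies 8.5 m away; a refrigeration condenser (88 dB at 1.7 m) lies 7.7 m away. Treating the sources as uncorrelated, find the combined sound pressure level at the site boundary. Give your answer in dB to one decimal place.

First find each source's level at the receiver (point-source: −20·log₁₀(r/r_ref)), then combine on an intensity basis.
chiller: 93 − 20·log₁₀(8.5/1.7) = 93 − 13.98 = 79.02 dB.
refrigeration condenser: 88 − 20·log₁₀(7.7/1.7) = 88 − 13.12 = 74.88 dB.
Σ 10^(L/10) = 1.106e+08 → L_total = 10·log₁₀(1.106e+08) = 80.44 dB.

80.4 dB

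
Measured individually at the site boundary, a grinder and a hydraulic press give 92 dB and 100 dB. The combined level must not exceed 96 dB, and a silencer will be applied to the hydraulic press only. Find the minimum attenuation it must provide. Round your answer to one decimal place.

The untreated sources together contribute 10^(92/10) = 1.585e+09, i.e. 92.00 dB.
To meet 96 dB overall, the treated hydraulic press may contribute at most 10^(96/10) − 1.585e+09 = 2.396e+09, i.e. 93.80 dB.
So the hydraulic press must be reduced from 100 to 93.80 dB: IL = 6.20 dB.

6.2 dB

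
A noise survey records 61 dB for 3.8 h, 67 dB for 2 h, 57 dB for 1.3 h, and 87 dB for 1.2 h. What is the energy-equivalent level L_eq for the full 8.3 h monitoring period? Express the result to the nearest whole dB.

L_eq = 10·log₁₀[(1/T)·Σ tᵢ·10^(Lᵢ/10)] with T = 8.3 h.
Σ tᵢ·10^(Lᵢ/10) = 3.8·10^(61/10) + 2·10^(67/10) + 1.3·10^(57/10) + 1.2·10^(87/10) = 6.169e+08.
L_eq = 10·log₁₀(6.169e+08/8.3) = 78.71 dB.

79 dB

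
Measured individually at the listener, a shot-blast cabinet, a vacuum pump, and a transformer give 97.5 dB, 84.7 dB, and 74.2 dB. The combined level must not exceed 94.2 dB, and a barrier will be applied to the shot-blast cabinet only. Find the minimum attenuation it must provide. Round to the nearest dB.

The untreated sources together contribute 10^(84.7/10) + 10^(74.2/10) = 3.214e+08, i.e. 85.07 dB.
The limit corresponds to 10^(94.2/10) = 2.630e+09; subtracting the fixed part leaves 2.309e+09 for the shot-blast cabinet, i.e. 93.63 dB.
Required insertion loss = 97.5 − 93.63 = 3.87 dB.

4 dB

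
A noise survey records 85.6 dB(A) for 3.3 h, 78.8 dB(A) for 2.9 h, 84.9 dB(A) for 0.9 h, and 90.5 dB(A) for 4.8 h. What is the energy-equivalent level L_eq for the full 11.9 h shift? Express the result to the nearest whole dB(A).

88 dB(A)

Weight each interval's intensity by its duration and average over T = 11.9 h:
Σ tᵢ·10^(Lᵢ/10) = 3.3·10^(85.6/10) + 2.9·10^(78.8/10) + 0.9·10^(84.9/10) + 4.8·10^(90.5/10) = 7.082e+09.
L_eq = 10·log₁₀(7.082e+09/11.9) = 87.75 dB(A).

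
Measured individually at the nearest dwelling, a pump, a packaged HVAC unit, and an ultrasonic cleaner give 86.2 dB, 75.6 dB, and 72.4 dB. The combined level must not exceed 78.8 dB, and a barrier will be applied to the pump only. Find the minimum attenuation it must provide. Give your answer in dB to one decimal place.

12.7 dB

The untreated sources together contribute 10^(75.6/10) + 10^(72.4/10) = 5.369e+07, i.e. 77.30 dB.
To meet 78.8 dB overall, the treated pump may contribute at most 10^(78.8/10) − 5.369e+07 = 2.217e+07, i.e. 73.46 dB.
Required insertion loss = 86.2 − 73.46 = 12.74 dB.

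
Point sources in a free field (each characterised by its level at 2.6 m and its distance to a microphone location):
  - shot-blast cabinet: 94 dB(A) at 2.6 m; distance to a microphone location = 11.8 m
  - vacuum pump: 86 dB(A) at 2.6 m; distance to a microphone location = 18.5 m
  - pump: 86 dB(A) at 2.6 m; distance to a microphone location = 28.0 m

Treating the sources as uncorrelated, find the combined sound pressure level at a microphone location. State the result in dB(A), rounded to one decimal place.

81.2 dB(A)

Propagate each source to the receiver with L = L_ref − 20·log₁₀(r/r_ref), then add intensities.
shot-blast cabinet: 94 − 20·log₁₀(11.8/2.6) = 94 − 13.14 = 80.86 dB(A).
vacuum pump: 86 − 20·log₁₀(18.5/2.6) = 86 − 17.04 = 68.96 dB(A).
pump: 86 − 20·log₁₀(28.0/2.6) = 86 − 20.64 = 65.36 dB(A).
Σ 10^(L/10) = 1.332e+08 → L_total = 10·log₁₀(1.332e+08) = 81.25 dB(A).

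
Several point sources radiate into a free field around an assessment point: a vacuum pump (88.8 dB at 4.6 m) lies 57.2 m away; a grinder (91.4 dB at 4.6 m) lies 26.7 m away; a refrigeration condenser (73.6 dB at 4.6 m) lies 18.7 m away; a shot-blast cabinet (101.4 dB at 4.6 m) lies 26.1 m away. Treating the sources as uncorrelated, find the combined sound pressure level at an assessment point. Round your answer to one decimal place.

Propagate each source to the receiver with L = L_ref − 20·log₁₀(r/r_ref), then add intensities.
vacuum pump: 88.8 − 20·log₁₀(57.2/4.6) = 88.8 − 21.89 = 66.91 dB.
grinder: 91.4 − 20·log₁₀(26.7/4.6) = 91.4 − 15.28 = 76.12 dB.
refrigeration condenser: 73.6 − 20·log₁₀(18.7/4.6) = 73.6 − 12.18 = 61.42 dB.
shot-blast cabinet: 101.4 − 20·log₁₀(26.1/4.6) = 101.4 − 15.08 = 86.32 dB.
Σ 10^(L/10) = 4.760e+08 → L_total = 10·log₁₀(4.760e+08) = 86.78 dB.

86.8 dB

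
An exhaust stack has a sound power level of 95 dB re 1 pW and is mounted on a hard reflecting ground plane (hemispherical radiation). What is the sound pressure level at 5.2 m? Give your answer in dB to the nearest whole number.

Free-field hemispherical radiation: L_p = L_w − 10·log₁₀(2π·r²), r = 5.2 m.
2π·r² = 169.9 m², 10·log₁₀ of that is 22.302 dB.
L_p = 95 − 22.302 = 72.70 dB.

73 dB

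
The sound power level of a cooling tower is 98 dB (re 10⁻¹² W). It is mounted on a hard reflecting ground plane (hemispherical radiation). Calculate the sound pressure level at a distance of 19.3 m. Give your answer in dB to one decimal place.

64.3 dB

L_p = L_w − 10·log₁₀(2π·r²) with r = 19.3 m.
2π·r² = 2340 m², 10·log₁₀ of that is 33.693 dB.
L_p = 98 − 33.693 = 64.31 dB.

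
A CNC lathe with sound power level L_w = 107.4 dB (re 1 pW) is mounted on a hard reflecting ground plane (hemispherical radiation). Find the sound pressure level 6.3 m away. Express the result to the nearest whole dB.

L_p = L_w − 10·log₁₀(2π·r²) with r = 6.3 m.
2π·r² = 249.4 m², 10·log₁₀ of that is 23.969 dB.
L_p = 107.4 − 23.969 = 83.43 dB.

83 dB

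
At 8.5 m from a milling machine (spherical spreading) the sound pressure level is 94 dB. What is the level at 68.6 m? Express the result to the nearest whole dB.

76 dB

Point-source attenuation: ΔL = 20·log₁₀(r₂/r₁) = 20·log₁₀(68.6/8.5) = 18.138 dB.
L₂ = 94 − 20·log₁₀(68.6/8.5) = 94 − 18.138 = 75.86 dB.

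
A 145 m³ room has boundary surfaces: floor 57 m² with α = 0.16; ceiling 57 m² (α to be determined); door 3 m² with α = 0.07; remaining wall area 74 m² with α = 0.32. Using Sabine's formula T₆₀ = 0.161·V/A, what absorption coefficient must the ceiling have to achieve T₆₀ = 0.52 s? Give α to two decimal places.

0.21

A = 0.161·V/T₆₀ = 0.161·145/0.52 = 44.89 m² sabins.
Absorption from the other surfaces = 57·0.16 + 3·0.07 + 74·0.32 = 33.01 m², so the ceiling must supply 11.88 m² over 57 m².
α = 11.88/57 = 0.208.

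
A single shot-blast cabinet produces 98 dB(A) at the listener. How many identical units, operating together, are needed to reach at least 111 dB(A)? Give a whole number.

20

Need L₁ + 10·log₁₀ N ≥ 111, i.e. log₁₀ N ≥ 1.30.
N ≥ 10^(13.0/10) = 19.953, so N = 20.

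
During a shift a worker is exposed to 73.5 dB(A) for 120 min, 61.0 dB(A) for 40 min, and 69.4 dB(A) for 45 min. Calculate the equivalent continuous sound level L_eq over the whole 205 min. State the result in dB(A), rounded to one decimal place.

71.8 dB(A)

Weight each interval's intensity by its duration and average over T = 205 min:
Σ tᵢ·10^(Lᵢ/10) = 120·10^(73.5/10) + 40·10^(61.0/10) + 45·10^(69.4/10) = 3.129e+09.
L_eq = 10·log₁₀(3.129e+09/205) = 71.84 dB(A).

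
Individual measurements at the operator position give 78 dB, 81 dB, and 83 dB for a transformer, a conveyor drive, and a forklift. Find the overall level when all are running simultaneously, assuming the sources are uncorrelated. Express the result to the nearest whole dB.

For uncorrelated sources the intensities add, so convert each level to linear form, sum, and take 10·log₁₀ of the total.
Σ 10^(L/10) = 10^(78/10) + 10^(81/10) + 10^(83/10) = 3.885e+08.
L_total = 10·log₁₀(3.885e+08) = 85.89 dB.

86 dB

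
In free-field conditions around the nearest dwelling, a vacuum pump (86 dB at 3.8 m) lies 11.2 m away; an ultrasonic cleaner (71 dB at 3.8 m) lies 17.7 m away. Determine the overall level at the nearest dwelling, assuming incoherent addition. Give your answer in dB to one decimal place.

First find each source's level at the receiver (point-source: −20·log₁₀(r/r_ref)), then combine on an intensity basis.
vacuum pump: 86 − 20·log₁₀(11.2/3.8) = 86 − 9.39 = 76.61 dB.
ultrasonic cleaner: 71 − 20·log₁₀(17.7/3.8) = 71 − 13.36 = 57.64 dB.
Σ 10^(L/10) = 4.641e+07 → L_total = 10·log₁₀(4.641e+07) = 76.67 dB.

76.7 dB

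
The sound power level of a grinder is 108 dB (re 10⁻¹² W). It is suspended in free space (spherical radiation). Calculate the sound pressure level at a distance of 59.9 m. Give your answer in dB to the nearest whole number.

Free-field spherical radiation: L_p = L_w − 10·log₁₀(4π·r²), r = 59.9 m.
4π·r² = 4.509e+04 m², 10·log₁₀ of that is 46.541 dB.
L_p = 108 − 46.541 = 61.46 dB.

61 dB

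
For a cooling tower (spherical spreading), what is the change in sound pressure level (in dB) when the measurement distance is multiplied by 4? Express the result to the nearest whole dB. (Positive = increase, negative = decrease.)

Point-source spreading: ΔL = −20·log₁₀(r₂/r₁).
ΔL = −20·log₁₀(4) = -12.04 dB.

-12 dB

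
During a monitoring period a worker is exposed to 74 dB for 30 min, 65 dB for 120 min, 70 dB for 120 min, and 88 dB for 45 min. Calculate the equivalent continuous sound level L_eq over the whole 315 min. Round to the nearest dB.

L_eq = 10·log₁₀[(1/T)·Σ tᵢ·10^(Lᵢ/10)] with T = 315 min.
Σ tᵢ·10^(Lᵢ/10) = 30·10^(74/10) + 120·10^(65/10) + 120·10^(70/10) + 45·10^(88/10) = 3.073e+10.
L_eq = 10·log₁₀(3.073e+10/315) = 79.89 dB.

80 dB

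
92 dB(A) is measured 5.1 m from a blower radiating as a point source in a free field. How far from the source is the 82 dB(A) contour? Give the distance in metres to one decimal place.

The 10.0 dB drop corresponds to a distance ratio of 10^(10.0/20) for a point source.
r₂ = 5.1·10^((92−82)/20) = 5.1·10^(10.0/20) = 16.13 m.

16.1 m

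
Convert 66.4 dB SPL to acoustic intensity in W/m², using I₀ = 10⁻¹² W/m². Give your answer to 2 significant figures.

4.4e-06 W/m²

I = I₀·10^(L/10) = 10⁻¹² × 10^(66.4/10) = 10^(-5.360).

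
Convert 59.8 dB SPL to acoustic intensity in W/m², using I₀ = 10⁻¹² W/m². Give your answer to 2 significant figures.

L = 10·log₁₀(I/I₀) ⇒ I = I₀·10^(L/10) = 10⁻¹² × 10^5.98.

9.5e-07 W/m²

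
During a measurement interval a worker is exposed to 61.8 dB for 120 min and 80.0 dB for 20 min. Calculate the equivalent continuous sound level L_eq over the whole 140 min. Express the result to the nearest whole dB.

72 dB

Weight each interval's intensity by its duration and average over T = 140 min:
Σ tᵢ·10^(Lᵢ/10) = 120·10^(61.8/10) + 20·10^(80.0/10) = 2.182e+09.
L_eq = 10·log₁₀(2.182e+09/140) = 71.93 dB.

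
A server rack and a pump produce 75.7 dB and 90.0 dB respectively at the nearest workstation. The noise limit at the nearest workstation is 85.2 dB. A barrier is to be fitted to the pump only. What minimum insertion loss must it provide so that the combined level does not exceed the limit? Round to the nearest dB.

5 dB

The untreated sources together contribute 10^(75.7/10) = 3.715e+07, i.e. 75.70 dB.
To meet 85.2 dB overall, the treated pump may contribute at most 10^(85.2/10) − 3.715e+07 = 2.940e+08, i.e. 84.68 dB.
Required insertion loss = 90.0 − 84.68 = 5.32 dB.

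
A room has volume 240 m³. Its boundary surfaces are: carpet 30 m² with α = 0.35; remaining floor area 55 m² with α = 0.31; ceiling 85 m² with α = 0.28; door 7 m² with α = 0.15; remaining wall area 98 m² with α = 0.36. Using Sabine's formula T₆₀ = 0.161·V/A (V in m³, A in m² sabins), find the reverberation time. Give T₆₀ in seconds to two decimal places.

Total absorption A = 30·0.35 + 55·0.31 + 85·0.28 + 7·0.15 + 98·0.36 = 87.68 m² sabins.
T₆₀ = 0.161 × 240 / 87.68 = 0.441 s.

0.44 s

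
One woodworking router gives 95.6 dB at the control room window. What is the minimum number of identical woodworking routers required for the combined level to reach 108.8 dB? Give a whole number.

21

Need L₁ + 10·log₁₀ N ≥ 108.8, i.e. log₁₀ N ≥ 1.32.
N ≥ 10^(13.2/10) = 20.893, so N = 21.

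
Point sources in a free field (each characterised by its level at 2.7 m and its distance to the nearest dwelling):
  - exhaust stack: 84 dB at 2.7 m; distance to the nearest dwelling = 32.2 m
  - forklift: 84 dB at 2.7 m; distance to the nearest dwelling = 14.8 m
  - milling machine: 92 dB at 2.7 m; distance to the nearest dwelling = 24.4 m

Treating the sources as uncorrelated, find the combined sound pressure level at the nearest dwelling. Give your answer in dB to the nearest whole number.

75 dB

Apply inverse-square spreading to bring every level to the receiver, then sum 10^(L/10).
exhaust stack: 84 − 20·log₁₀(32.2/2.7) = 84 − 21.53 = 62.47 dB.
forklift: 84 − 20·log₁₀(14.8/2.7) = 84 − 14.78 = 69.22 dB.
milling machine: 92 − 20·log₁₀(24.4/2.7) = 92 − 19.12 = 72.88 dB.
Σ 10^(L/10) = 2.953e+07 → L_total = 10·log₁₀(2.953e+07) = 74.70 dB.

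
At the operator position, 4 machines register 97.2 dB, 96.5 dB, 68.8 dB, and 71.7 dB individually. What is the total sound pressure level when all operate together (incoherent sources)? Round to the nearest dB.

For uncorrelated sources the intensities add, so convert each level to linear form, sum, and take 10·log₁₀ of the total.
Σ 10^(L/10) = 10^(97.2/10) + 10^(96.5/10) + 10^(68.8/10) + 10^(71.7/10) = 9.737e+09.
L_total = 10·log₁₀(9.737e+09) = 99.88 dB.

100 dB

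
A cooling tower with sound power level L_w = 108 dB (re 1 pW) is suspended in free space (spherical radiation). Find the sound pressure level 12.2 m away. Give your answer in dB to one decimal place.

L_p = L_w − 10·log₁₀(4π·r²) with r = 12.2 m.
4π·r² = 1870 m², 10·log₁₀ of that is 32.719 dB.
L_p = 108 − 32.719 = 75.28 dB.

75.3 dB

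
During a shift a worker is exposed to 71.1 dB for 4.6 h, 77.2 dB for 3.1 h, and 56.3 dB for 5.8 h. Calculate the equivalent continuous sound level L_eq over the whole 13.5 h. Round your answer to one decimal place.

L_eq = 10·log₁₀[(1/T)·Σ tᵢ·10^(Lᵢ/10)] with T = 13.5 h.
Σ tᵢ·10^(Lᵢ/10) = 4.6·10^(71.1/10) + 3.1·10^(77.2/10) + 5.8·10^(56.3/10) = 2.244e+08.
L_eq = 10·log₁₀(2.244e+08/13.5) = 72.21 dB.

72.2 dB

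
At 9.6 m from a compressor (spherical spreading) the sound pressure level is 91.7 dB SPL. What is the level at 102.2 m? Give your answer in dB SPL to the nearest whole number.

Point-source attenuation: ΔL = 20·log₁₀(r₂/r₁) = 20·log₁₀(102.2/9.6) = 20.544 dB.
L₂ = 91.7 − 20·log₁₀(102.2/9.6) = 91.7 − 20.544 = 71.16 dB SPL.

71 dB SPL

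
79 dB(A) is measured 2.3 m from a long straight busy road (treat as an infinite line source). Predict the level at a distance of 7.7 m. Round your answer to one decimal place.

73.8 dB(A)

Cylindrical spreading from a line source gives a 10·log₁₀(r₂/r₁) drop.
L₂ = 79 − 10·log₁₀(7.7/2.3) = 79 − 5.248 = 73.75 dB(A).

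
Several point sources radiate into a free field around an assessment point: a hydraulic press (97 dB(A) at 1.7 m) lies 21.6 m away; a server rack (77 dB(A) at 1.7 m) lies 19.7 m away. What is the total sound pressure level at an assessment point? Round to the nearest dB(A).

75 dB(A)

First find each source's level at the receiver (point-source: −20·log₁₀(r/r_ref)), then combine on an intensity basis.
hydraulic press: 97 − 20·log₁₀(21.6/1.7) = 97 − 22.08 = 74.92 dB(A).
server rack: 77 − 20·log₁₀(19.7/1.7) = 77 − 21.28 = 55.72 dB(A).
Σ 10^(L/10) = 3.142e+07 → L_total = 10·log₁₀(3.142e+07) = 74.97 dB(A).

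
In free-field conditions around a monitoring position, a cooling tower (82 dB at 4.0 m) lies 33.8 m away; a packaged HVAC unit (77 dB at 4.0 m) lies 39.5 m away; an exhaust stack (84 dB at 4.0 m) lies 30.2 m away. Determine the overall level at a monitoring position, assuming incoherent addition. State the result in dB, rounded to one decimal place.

Propagate each source to the receiver with L = L_ref − 20·log₁₀(r/r_ref), then add intensities.
cooling tower: 82 − 20·log₁₀(33.8/4.0) = 82 − 18.54 = 63.46 dB.
packaged HVAC unit: 77 − 20·log₁₀(39.5/4.0) = 77 − 19.89 = 57.11 dB.
exhaust stack: 84 − 20·log₁₀(30.2/4.0) = 84 − 17.56 = 66.44 dB.
Σ 10^(L/10) = 7.140e+06 → L_total = 10·log₁₀(7.140e+06) = 68.54 dB.

68.5 dB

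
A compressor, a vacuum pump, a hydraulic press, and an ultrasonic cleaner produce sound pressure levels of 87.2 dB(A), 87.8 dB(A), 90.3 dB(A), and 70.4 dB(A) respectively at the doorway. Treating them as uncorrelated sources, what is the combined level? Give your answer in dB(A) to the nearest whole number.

93 dB(A)

For uncorrelated sources the intensities add, so convert each level to linear form, sum, and take 10·log₁₀ of the total.
Σ 10^(L/10) = 10^(87.2/10) + 10^(87.8/10) + 10^(90.3/10) + 10^(70.4/10) = 2.210e+09.
L_total = 10·log₁₀(2.210e+09) = 93.44 dB(A).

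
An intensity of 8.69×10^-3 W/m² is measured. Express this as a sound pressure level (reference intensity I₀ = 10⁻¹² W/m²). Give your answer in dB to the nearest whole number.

I/I₀ = 8.69×10^-3/10⁻¹² = 8.69×10^9, and L = 10·log₁₀(I/I₀).
L = 10·(0.9390 + 9) = 99.39 dB.

99 dB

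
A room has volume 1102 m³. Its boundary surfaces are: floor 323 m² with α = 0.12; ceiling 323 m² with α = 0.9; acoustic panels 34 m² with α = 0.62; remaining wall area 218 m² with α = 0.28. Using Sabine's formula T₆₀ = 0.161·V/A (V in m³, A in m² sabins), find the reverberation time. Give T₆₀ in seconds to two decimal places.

A = Σ Sᵢαᵢ = 323·0.12 + 323·0.9 + 34·0.62 + 218·0.28 = 411.58 m².
T₆₀ = 0.161 × 1102 / 411.58 = 0.431 s.

0.43 s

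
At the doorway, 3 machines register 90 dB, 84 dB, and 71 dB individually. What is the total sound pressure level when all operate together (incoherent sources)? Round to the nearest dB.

Incoherent sources combine by intensity addition: L_total = 10·log₁₀(Σ 10^(L_i/10)).
Σ 10^(L/10) = 10^(90/10) + 10^(84/10) + 10^(71/10) = 1.264e+09.
L_total = 10·log₁₀(1.264e+09) = 91.02 dB.

91 dB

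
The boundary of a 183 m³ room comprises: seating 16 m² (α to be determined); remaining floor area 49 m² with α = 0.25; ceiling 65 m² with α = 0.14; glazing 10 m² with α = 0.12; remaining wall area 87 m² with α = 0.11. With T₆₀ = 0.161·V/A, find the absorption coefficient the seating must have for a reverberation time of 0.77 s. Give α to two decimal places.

Required total absorption A = 0.161·183/0.77 = 38.26 m².
Absorption from the other surfaces = 49·0.25 + 65·0.14 + 10·0.12 + 87·0.11 = 32.12 m², so the seating must supply 6.14 m² over 16 m².
α = 6.14/16 = 0.384.

0.38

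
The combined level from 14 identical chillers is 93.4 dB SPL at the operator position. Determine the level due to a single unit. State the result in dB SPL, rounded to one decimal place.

For N identical incoherent sources L_total = L₁ + 10·log₁₀ N, so L₁ = 93.4 − 10·log₁₀(14) = 93.4 − 11.461.

81.9 dB SPL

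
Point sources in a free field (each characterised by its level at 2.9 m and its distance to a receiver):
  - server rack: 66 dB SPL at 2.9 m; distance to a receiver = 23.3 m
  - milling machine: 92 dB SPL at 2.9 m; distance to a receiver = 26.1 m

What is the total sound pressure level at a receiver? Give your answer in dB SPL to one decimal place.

72.9 dB SPL

Propagate each source to the receiver with L = L_ref − 20·log₁₀(r/r_ref), then add intensities.
server rack: 66 − 20·log₁₀(23.3/2.9) = 66 − 18.10 = 47.90 dB SPL.
milling machine: 92 − 20·log₁₀(26.1/2.9) = 92 − 19.08 = 72.92 dB SPL.
Σ 10^(L/10) = 1.963e+07 → L_total = 10·log₁₀(1.963e+07) = 72.93 dB SPL.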